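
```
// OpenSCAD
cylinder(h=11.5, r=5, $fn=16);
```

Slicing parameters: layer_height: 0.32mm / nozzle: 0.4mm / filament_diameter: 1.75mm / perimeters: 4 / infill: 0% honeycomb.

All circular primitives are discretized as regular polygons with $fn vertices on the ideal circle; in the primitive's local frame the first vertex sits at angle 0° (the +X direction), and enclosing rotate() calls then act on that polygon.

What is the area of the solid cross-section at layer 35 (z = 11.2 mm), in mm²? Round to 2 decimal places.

76.54 mm²

At z = 11.2 mm: the cylinder: section is a regular 16-gon, circumradius r=5 (area = (16/2)·5.000²·sin(360°/16) = 76.54 mm²). Overall, the cross-section is a single solid region. Net area = 76.54 mm².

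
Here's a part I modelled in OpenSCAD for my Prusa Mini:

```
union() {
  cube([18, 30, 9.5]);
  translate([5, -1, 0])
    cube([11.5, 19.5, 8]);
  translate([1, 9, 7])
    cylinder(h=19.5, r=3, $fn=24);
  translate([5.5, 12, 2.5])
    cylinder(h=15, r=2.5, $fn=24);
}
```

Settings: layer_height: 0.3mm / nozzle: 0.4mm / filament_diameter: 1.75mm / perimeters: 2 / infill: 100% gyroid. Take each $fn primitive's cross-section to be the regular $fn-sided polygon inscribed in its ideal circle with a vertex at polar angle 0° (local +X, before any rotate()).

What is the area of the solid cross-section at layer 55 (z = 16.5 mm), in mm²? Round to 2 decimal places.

At z = 16.5 mm: the cube does not reach this height (z outside [0, 9.5]); the cube at (5, -1) does not reach this height (z outside [0, 8]); the r=3 cylinder at (1, 9) gives a regular 24-gon of circumradius 3 (constant along its height) (area = (24/2)·3.000²·sin(360°/24) = 27.95 mm²); the r=2.5 cylinder at (5.5, 12) gives a regular 24-gon of circumradius 2.5 (constant along its height) (area = (24/2)·2.500²·sin(360°/24) = 19.41 mm²); Merging all regions: the regions partially overlap — summed areas 47.36 mm² minus the doubly-counted overlap 0.03 mm² gives 47.33 mm² — area = 47.33 mm². Overall, the cross-section is a single solid region. Net area = 47.33 mm².

47.33 mm²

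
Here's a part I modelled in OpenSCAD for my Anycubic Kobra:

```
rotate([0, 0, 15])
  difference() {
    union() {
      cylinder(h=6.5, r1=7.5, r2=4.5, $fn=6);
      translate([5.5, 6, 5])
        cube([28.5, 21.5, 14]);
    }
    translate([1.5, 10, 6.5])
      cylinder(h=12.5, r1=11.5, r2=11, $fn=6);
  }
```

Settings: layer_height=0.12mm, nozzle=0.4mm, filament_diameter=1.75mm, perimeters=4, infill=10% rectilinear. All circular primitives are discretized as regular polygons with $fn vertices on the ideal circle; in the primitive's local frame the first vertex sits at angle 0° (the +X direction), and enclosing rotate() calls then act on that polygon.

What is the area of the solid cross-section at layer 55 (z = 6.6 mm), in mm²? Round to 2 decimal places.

At z = 6.6 mm: the cone is absent (z outside [0, 6.5]); the cube at (5.5, 6) (footprint 28.5×21.5) is included at this height (area 612.75 mm²); Taking the union: only the 28.5×21.5 cube at (5.5, 6) is present, so the union is just that shape — area = 612.75 mm²; the cone at (1.5, 10) (r1=11.5→r2=11) has section circumradius 11.496 here — a regular 6-gon (area = (6/2)·11.496²·sin(360°/6) = 343.36 mm²); After the difference (first − rest): starting from that combined region (612.75 mm²), the cone at (1.5, 10) partially overlaps it — only the 71.38 mm² overlap (of its 343.36 mm²) is removed, clipping the outline — area = 541.37 mm²; (whole slice rotated 15° about Z — lengths, areas and connectivity unchanged). Overall, the cross-section is a single solid region. Net area = 541.37 mm².

541.37 mm²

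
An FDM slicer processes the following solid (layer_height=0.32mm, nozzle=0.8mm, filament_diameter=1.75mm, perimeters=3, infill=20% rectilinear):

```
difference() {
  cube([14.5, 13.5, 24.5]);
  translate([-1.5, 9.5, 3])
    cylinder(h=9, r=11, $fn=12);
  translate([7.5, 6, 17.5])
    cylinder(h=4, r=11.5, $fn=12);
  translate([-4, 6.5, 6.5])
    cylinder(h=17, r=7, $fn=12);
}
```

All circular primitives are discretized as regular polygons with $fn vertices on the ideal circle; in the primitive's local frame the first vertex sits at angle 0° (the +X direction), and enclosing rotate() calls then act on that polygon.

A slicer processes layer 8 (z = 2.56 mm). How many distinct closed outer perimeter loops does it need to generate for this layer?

At z = 2.56 mm: the cube is present — its section is the full 14.5×13.5 rectangle; the cylinder at (-1.5, 9.5) is absent (z outside [3, 12]); the cylinder at (7.5, 6) is absent (z outside [17.5, 21.5]); the cylinder at (-4, 6.5) is not intersected at this z (z outside [6.5, 23.5]); Subtracting the remaining from the first: none of the subtracted shapes is present at this height, so the 14.5×13.5 cube is unchanged — 1 connected region. The result has 1 disconnected region.

1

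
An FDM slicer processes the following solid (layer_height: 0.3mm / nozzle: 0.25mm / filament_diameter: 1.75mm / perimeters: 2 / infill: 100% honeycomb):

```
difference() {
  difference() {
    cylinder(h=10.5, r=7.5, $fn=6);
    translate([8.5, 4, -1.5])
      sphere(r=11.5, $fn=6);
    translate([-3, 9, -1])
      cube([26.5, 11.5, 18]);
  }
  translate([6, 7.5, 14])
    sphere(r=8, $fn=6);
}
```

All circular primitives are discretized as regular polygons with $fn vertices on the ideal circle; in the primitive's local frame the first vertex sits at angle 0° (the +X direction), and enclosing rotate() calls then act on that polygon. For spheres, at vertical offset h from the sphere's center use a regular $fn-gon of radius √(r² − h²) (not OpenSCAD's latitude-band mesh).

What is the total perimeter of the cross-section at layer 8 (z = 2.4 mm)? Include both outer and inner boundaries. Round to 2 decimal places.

At z = 2.4 mm: the cylinder: section is a regular 6-gon, circumradius r=7.5 (perimeter = 2·6·7.500·sin(180°/6) = 45.00 mm); the r=11.5 sphere at (8.5, 4) slices to a regular 6-gon of circumradius 10.819 (√(r²−h²) with h=3.9 from center) (perimeter = 2·6·10.819·sin(180°/6) = 64.91 mm); the 26.5×11.5 cube at (-3, 9) contributes its full rectangle (perimeter 76.00 mm); After the difference (first − rest): starting from the r=7.5 cylinder, the r=11.5 sphere at (8.5, 4) partially overlaps it — only the 68.85 mm² overlap (of its 304.08 mm²) is removed, clipping the outline; the 26.5×11.5 cube at (-3, 9) misses the remaining region (no effect) — boundary = 41.68 mm; the sphere at (6, 7.5) is not intersected at this z (|z−center|=11.600 > r=8); Taking the first minus the rest: none of the subtracted shapes is present at this height, so that combined region is unchanged — boundary = 41.68 mm. Overall, the cross-section is a single solid region. Total boundary length (outer) = 41.68 mm.

41.68 mm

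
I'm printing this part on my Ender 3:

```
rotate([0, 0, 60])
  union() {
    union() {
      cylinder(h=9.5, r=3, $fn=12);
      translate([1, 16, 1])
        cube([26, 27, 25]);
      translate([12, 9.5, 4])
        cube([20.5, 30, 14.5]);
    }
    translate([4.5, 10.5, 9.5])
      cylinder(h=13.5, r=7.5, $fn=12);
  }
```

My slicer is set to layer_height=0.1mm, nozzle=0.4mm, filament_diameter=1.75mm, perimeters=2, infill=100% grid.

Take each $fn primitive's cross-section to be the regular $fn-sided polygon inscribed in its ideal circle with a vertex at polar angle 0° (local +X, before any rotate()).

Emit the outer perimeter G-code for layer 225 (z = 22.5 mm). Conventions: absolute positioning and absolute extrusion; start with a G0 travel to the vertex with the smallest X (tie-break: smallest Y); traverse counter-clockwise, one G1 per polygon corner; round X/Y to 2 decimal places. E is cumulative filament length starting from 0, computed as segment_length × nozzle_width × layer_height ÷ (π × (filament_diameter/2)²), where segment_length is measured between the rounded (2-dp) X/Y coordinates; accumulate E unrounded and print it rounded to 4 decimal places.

At z = 22.5 mm: the cylinder does not reach this height (z outside [0, 9.5]); the cube at (1, 16) (footprint 26×27) is included at this height; the cube at (12, 9.5) is absent (z outside [4, 18.5]); Merging all regions: only the 26×27 cube at (1, 16) is present, so the union is just that shape — 1 connected region; the r=7.5 cylinder at (4.5, 10.5) gives a regular 12-gon of circumradius 7.5 (constant along its height); Taking the union: the regions partially overlap (shared area 11.47 mm²), so overlapping operands fuse into one piece — 1 connected region; (rotated 60° about Z; rotation is an isometry so areas/perimeters/island counts are preserved). The outline is a single polygon with 15 vertices. Extrusion per mm of travel: 0.4 × 0.1 / (π × 0.875²) = 0.016630. Accumulating E over each segment gives final E = 2.2342.

G0 X-36.74 Y22.37 Z22.50
G1 X-14.28 Y9.40 E0.4313
G1 X-14.34 Y9.15 E0.4356
G1 X-13.34 Y5.40 E0.5001
G1 X-10.59 Y2.65 E0.5648
G1 X-6.84 Y1.65 E0.6294
G1 X-3.09 Y2.65 E0.6939
G1 X-0.35 Y5.40 E0.7585
G1 X0.66 Y9.15 E0.8230
G1 X-0.35 Y12.90 E0.8876
G1 X-3.09 Y15.64 E0.9521
G1 X-6.84 Y16.65 E1.0166
G1 X-9.23 Y16.01 E1.0578
G1 X-0.36 Y31.38 E1.3529
G1 X-23.74 Y44.88 E1.8019
G1 X-36.74 Y22.37 E2.2342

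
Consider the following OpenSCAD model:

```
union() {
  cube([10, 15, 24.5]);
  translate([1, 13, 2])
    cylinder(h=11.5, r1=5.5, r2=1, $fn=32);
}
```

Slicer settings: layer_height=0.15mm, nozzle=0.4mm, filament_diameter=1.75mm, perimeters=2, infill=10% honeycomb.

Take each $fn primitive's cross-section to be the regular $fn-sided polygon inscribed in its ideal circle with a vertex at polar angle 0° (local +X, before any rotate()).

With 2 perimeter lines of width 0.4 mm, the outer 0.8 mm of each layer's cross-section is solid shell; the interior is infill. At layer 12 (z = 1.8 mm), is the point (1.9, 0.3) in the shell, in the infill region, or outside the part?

shell

At z = 1.8 mm: the 10×15 cube contributes its full rectangle; the cone at (1, 13) is absent (z outside [2, 13.5]); Merging all regions: only the 10×15 cube is present, so the union is just that shape — 1 connected region. Overall, the cross-section is a single solid region. The nearest boundary edge runs (0.00, 0.00)→(10.00, 0.00); distance from the point to it = 0.30 mm. The point is inside the cross-section, 0.30 mm from the nearest boundary — within the 0.8 mm shell band (2 × 0.4).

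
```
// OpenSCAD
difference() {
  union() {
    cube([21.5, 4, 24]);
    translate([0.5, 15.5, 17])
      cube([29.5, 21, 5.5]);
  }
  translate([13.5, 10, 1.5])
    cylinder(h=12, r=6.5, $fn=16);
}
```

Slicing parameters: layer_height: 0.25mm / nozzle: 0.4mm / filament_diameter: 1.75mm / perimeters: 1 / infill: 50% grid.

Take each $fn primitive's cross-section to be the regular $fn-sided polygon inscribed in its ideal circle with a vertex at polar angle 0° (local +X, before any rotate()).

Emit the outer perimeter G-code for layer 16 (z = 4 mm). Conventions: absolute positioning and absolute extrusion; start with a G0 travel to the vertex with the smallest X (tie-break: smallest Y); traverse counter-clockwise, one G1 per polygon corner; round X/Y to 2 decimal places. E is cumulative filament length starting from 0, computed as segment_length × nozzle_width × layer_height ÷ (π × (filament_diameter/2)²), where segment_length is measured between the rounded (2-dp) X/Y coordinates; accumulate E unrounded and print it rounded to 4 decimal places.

At z = 4 mm: the cube is present — its section is the full 21.5×4 rectangle; the cube at (0.5, 15.5) is not intersected at this z (z outside [17, 22.5]); Combining (union): only the 21.5×4 cube is present, so the union is just that shape — 1 connected region; the cylinder at (13.5, 10): section is a regular 16-gon, circumradius r=6.5; Taking the first minus the rest: starting from that combined region, the r=6.5 cylinder at (13.5, 10) partially overlaps it — only the 1.26 mm² overlap (of its 129.35 mm²) is removed, clipping the outline — 1 connected region. The outline is a single polygon with 9 vertices. Extrusion per mm of travel: 0.4 × 0.25 / (π × 0.875²) = 0.041575. Accumulating E over each segment gives final E = 2.1246.

G0 X0.00 Y0.00 Z4.00
G1 X21.50 Y0.00 E0.8939
G1 X21.50 Y4.00 E1.0602
G1 X16.00 Y4.00 E1.2888
G1 X15.99 Y3.99 E1.2894
G1 X13.50 Y3.50 E1.3949
G1 X11.01 Y3.99 E1.5004
G1 X11.00 Y4.00 E1.5010
G1 X0.00 Y4.00 E1.9583
G1 X0.00 Y0.00 E2.1246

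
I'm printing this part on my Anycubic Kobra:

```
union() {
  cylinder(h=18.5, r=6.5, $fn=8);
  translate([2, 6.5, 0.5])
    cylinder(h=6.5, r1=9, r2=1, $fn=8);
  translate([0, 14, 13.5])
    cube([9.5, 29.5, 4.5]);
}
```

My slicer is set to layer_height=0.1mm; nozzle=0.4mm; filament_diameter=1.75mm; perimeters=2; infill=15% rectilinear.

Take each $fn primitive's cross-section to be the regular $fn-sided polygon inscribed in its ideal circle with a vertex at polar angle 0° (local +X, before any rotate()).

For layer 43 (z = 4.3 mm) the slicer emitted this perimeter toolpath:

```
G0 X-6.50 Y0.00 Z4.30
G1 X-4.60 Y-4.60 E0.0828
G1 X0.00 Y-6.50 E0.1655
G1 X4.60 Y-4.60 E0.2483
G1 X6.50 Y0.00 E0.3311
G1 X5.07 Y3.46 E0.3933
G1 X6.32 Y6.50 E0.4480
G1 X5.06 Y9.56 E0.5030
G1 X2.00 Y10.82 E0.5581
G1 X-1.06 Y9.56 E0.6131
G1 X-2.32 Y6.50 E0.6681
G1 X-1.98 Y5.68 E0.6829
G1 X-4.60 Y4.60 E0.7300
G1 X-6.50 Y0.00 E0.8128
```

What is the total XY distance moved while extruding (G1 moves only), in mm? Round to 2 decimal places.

Sum the Euclidean lengths of each G1 segment: total = 48.87 mm.

48.87 mm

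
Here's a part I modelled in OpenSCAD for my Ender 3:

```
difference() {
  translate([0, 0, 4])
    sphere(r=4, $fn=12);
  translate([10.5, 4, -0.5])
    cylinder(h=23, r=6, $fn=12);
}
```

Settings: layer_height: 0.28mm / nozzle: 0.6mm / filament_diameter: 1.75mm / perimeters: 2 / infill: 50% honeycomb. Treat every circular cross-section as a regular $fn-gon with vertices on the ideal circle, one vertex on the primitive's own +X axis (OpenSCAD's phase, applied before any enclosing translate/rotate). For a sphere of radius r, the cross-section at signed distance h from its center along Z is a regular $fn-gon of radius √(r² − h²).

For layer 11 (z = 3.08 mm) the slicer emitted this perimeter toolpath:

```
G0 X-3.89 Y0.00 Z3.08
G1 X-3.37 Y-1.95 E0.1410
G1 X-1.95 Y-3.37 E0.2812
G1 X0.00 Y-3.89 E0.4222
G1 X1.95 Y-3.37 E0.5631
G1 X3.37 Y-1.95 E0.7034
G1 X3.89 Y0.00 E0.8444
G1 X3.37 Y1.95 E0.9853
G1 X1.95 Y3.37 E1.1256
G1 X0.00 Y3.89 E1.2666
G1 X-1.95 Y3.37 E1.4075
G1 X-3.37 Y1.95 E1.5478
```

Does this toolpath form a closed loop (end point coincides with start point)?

Start point (G0): (-3.89, 0.00). End point (last G1): the path does not return to the start — open.

no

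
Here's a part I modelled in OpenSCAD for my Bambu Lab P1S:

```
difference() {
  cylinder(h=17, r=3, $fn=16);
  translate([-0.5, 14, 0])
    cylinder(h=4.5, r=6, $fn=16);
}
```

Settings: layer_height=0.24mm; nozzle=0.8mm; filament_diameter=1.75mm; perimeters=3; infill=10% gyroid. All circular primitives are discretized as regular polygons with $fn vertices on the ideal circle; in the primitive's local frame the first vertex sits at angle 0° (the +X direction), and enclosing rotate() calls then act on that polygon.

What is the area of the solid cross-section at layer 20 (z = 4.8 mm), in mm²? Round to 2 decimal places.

At z = 4.8 mm: the cylinder: section is a regular 16-gon, circumradius r=3 (area = (16/2)·3.000²·sin(360°/16) = 27.55 mm²); the cylinder at (-0.5, 14) is not intersected at this z (z outside [0, 4.5]); After the difference (first − rest): none of the subtracted shapes is present at this height, so the r=3 cylinder is unchanged — area = 27.55 mm². Overall, the cross-section is a single solid region. Net area = 27.55 mm².

27.55 mm²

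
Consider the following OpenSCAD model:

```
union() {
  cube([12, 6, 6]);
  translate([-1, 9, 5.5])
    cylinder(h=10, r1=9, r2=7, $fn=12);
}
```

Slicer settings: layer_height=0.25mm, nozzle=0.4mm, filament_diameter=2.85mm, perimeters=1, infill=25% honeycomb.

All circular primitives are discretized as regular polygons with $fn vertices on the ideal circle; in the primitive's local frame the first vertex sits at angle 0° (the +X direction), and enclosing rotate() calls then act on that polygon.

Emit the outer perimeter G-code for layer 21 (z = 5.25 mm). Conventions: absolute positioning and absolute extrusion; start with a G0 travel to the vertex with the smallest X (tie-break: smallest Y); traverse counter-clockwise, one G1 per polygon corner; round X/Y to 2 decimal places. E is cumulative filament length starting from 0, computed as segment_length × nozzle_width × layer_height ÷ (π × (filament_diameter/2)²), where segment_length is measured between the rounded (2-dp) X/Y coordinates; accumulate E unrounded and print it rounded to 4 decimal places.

G0 X0.00 Y0.00 Z5.25
G1 X12.00 Y0.00 E0.1881
G1 X12.00 Y6.00 E0.2822
G1 X0.00 Y6.00 E0.4703
G1 X0.00 Y0.00 E0.5643

At z = 5.25 mm: the cube is present — its section is the full 12×6 rectangle; the cone at (-1, 9) does not reach this height (z outside [5.5, 15.5]); Merging all regions: only the 12×6 cube is present, so the union is just that shape — 1 connected region. The outline is a single polygon with 4 vertices. Extrusion per mm of travel: 0.4 × 0.25 / (π × 1.425²) = 0.015675. Accumulating E over each segment gives final E = 0.5643.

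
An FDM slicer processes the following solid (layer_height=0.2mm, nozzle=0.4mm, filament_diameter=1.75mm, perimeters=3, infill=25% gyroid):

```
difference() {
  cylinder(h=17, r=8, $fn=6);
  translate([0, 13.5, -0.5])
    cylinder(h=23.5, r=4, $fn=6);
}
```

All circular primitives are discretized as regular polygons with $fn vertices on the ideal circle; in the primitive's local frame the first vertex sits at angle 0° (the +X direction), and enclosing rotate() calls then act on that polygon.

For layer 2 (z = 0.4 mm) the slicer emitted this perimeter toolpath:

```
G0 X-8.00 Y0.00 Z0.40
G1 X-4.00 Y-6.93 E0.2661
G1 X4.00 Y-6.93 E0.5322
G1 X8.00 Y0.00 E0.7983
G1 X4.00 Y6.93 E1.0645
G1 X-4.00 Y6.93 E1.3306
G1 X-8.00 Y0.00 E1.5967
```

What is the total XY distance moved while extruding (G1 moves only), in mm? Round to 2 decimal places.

48.01 mm

Sum the Euclidean lengths of each G1 segment: total = 48.01 mm.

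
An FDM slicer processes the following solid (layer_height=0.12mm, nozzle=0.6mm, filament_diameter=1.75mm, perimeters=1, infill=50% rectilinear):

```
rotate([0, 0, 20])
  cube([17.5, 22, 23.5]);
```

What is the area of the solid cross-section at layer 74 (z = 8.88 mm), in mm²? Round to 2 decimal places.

385.00 mm²

At z = 8.88 mm: the cube is present — its section is the full 17.5×22 rectangle (area 385.00 mm²); (whole slice rotated 20° about Z — lengths, areas and connectivity unchanged). Overall, the cross-section is a single solid region. Net area = 385.00 mm².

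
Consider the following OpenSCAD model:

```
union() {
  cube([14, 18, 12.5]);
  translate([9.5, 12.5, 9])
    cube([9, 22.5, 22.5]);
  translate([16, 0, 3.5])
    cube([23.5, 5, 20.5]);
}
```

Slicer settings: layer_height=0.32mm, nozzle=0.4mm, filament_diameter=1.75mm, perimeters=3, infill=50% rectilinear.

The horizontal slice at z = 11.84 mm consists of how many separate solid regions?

2

At z = 11.84 mm: the cube (footprint 14×18) is included at this height; the cube at (9.5, 12.5) (footprint 9×22.5) is included at this height; the cube at (16, 0) is present — its section is the full 23.5×5 rectangle; Taking the union: the regions partially overlap (shared area 24.75 mm²), so overlapping operands fuse into one piece — 2 connected regions. The result has 2 disconnected regions.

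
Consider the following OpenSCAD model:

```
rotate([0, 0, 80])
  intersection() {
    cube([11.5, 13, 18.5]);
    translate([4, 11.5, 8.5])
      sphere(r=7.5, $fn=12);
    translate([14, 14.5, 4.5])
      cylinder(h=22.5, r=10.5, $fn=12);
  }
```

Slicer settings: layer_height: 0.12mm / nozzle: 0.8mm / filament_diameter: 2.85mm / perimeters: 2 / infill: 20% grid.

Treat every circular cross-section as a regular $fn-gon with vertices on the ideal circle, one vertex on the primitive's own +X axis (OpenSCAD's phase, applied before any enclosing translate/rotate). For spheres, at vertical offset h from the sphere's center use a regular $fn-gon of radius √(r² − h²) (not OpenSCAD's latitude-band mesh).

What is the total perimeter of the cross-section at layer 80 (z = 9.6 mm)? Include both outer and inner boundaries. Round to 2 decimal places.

At z = 9.6 mm: the cube is present — its section is the full 11.5×13 rectangle (perimeter 49.00 mm); the r=7.5 sphere at (4, 11.5) contributes a regular 12-gon of circumradius √(7.5²−1.1²) = 7.419 (perimeter = 2·12·7.419·sin(180°/12) = 46.08 mm); the r=10.5 cylinder at (14, 14.5) gives a regular 12-gon of circumradius 10.5 (constant along its height) (perimeter = 2·12·10.500·sin(180°/12) = 65.22 mm); After intersecting: the r=7.5 sphere at (4, 11.5) partially overlaps the 11.5×13 cube; clipping to the common part keeps 85.61 mm²; the r=10.5 cylinder at (14, 14.5) partially overlaps the running intersection; clipping to the common part keeps 36.72 mm² — boundary = 24.19 mm; (whole slice rotated 80° about Z — lengths, areas and connectivity unchanged). Overall, the cross-section is a single solid region. Total boundary length (outer) = 24.19 mm.

24.19 mm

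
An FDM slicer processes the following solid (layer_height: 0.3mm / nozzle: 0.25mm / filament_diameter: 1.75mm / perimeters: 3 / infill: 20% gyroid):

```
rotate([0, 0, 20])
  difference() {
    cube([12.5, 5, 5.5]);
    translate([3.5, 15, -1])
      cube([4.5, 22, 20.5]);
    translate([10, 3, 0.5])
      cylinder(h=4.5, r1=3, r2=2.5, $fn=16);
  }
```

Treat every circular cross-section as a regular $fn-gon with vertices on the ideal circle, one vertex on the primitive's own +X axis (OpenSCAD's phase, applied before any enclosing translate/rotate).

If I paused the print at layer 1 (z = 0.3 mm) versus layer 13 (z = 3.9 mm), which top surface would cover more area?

Layer 1 (z = 0.3): the cube (footprint 12.5×5) is included at this height (area 62.50 mm²); the 4.5×22 cube at (3.5, 15) contributes its full rectangle (area 99.00 mm²); the cone at (10, 3) is absent (z outside [0.5, 5]); Taking the first minus the rest: starting from the 12.5×5 cube (62.50 mm²), the 4.5×22 cube at (3.5, 15) misses the remaining region (no effect) — area = 62.50 mm²; (whole slice rotated 20° about Z — lengths, areas and connectivity unchanged). So its area = 62.50 mm². Layer 13 (z = 3.9): the cube (footprint 12.5×5) is included at this height (area 62.50 mm²); the cube at (3.5, 15) (footprint 4.5×22) is included at this height (area 99.00 mm²); the cone at (10, 3) (r1=3→r2=2.5) has section circumradius 2.622 here — a regular 16-gon (area = (16/2)·2.622²·sin(360°/16) = 21.05 mm²); Taking the first minus the rest: starting from the 12.5×5 cube (62.50 mm²), the 4.5×22 cube at (3.5, 15) misses the remaining region (no effect); the cone at (10, 3) partially overlaps it — only the 19.66 mm² overlap (of its 21.05 mm²) is removed, clipping the outline — area = 42.84 mm²; (rotated 20° about Z; rotation is an isometry so areas/perimeters/island counts are preserved). So its area = 42.84 mm². Layer 1 is larger (62.50 vs 42.84 mm²).

layer 1 (z = 0.3 mm)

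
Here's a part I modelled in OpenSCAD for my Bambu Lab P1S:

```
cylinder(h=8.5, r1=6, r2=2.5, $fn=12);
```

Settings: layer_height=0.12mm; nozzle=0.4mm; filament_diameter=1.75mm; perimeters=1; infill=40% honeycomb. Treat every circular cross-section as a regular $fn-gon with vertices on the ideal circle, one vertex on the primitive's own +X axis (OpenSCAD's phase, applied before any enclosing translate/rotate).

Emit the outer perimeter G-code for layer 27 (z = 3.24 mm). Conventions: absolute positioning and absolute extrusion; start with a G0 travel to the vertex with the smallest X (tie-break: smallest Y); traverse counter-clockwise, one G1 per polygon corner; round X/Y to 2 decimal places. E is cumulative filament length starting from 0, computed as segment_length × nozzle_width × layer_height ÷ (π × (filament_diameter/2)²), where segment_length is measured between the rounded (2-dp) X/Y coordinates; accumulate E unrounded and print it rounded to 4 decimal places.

At z = 3.24 mm: the cone: at t=0.381 of its height the radius interpolates to r₁+(r₂−r₁)t = 4.666, giving a regular 12-gon of that circumradius. The outline is a single polygon with 12 vertices. Extrusion per mm of travel: 0.4 × 0.12 / (π × 0.875²) = 0.019956. Accumulating E over each segment gives final E = 0.5784.

G0 X-4.67 Y0.00 Z3.24
G1 X-4.04 Y-2.33 E0.0482
G1 X-2.33 Y-4.04 E0.0964
G1 X0.00 Y-4.67 E0.1446
G1 X2.33 Y-4.04 E0.1928
G1 X4.04 Y-2.33 E0.2410
G1 X4.67 Y0.00 E0.2892
G1 X4.04 Y2.33 E0.3374
G1 X2.33 Y4.04 E0.3856
G1 X0.00 Y4.67 E0.4338
G1 X-2.33 Y4.04 E0.4820
G1 X-4.04 Y2.33 E0.5302
G1 X-4.67 Y0.00 E0.5784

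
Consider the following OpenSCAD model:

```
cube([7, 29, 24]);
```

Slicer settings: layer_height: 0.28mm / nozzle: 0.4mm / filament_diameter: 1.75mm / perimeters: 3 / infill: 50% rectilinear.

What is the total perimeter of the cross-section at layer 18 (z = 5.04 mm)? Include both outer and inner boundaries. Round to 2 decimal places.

At z = 5.04 mm: the cube is present — its section is the full 7×29 rectangle (perimeter 72.00 mm). Overall, the cross-section is a single solid region. Total boundary length (outer) = 72.00 mm.

72.00 mm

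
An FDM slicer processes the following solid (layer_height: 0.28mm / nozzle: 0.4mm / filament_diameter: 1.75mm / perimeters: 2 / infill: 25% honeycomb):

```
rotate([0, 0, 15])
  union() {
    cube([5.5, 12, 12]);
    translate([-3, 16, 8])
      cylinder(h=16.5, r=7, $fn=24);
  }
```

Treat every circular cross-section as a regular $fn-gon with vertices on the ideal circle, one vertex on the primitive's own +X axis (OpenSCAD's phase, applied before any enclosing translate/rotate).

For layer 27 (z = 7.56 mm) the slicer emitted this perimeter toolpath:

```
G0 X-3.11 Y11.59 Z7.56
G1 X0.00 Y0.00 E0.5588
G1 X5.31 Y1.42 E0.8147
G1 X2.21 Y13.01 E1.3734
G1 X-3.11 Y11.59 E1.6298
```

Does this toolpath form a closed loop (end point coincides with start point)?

Start point (G0): (-3.11, 11.59). End point (last G1): the path returns to the start — closed.

yes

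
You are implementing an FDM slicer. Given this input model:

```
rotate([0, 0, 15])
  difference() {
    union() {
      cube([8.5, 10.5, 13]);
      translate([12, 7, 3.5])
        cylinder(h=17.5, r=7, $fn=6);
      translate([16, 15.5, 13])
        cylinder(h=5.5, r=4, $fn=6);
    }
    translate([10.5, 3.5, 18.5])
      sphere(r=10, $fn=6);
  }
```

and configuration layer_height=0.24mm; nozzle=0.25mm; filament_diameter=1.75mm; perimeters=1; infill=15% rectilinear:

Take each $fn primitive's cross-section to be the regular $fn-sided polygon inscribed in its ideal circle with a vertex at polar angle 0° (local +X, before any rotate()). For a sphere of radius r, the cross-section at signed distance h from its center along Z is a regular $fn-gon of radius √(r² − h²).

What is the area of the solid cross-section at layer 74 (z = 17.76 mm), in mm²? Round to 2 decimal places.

At z = 17.76 mm: the cube does not reach this height (z outside [0, 13]); the r=7 cylinder at (12, 7) contributes a regular 6-gon of circumradius 7 (area = (6/2)·7.000²·sin(360°/6) = 127.31 mm²); the r=4 cylinder at (16, 15.5) contributes a regular 6-gon of circumradius 4 (area = (6/2)·4.000²·sin(360°/6) = 41.57 mm²); Combining (union): the regions partially overlap — summed areas 168.87 mm² minus the doubly-counted overlap 2.15 mm² gives 166.73 mm² — area = 166.73 mm²; the r=10 sphere at (10.5, 3.5) contributes a regular 6-gon of circumradius √(10²−0.74²) = 9.973 (area = (6/2)·9.973²·sin(360°/6) = 258.38 mm²); Taking the first minus the rest: starting from that combined region (166.73 mm²), the r=10 sphere at (10.5, 3.5) partially overlaps it — only the 117.39 mm² overlap (of its 258.38 mm²) is removed, clipping the outline — area = 49.34 mm²; (rotated 15° about Z; rotation is an isometry so areas/perimeters/island counts are preserved). Overall, the cross-section is a single solid region. Net area = 49.34 mm².

49.34 mm²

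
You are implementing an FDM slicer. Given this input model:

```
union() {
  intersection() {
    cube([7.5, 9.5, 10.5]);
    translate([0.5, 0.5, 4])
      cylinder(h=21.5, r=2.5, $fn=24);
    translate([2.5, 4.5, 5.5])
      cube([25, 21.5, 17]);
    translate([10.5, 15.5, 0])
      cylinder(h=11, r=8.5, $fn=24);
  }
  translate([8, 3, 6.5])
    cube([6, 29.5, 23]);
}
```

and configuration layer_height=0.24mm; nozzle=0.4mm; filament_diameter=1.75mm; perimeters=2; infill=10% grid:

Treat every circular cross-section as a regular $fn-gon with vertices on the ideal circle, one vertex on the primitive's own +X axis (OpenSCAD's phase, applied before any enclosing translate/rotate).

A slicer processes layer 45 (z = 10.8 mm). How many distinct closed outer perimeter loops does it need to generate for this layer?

1

At z = 10.8 mm: the cube is absent (z outside [0, 10.5]); the r=2.5 cylinder at (0.5, 0.5) gives a regular 24-gon of circumradius 2.5 (constant along its height); the 25×21.5 cube at (2.5, 4.5) contributes its full rectangle; the r=8.5 cylinder at (10.5, 15.5) contributes a regular 24-gon of circumradius 8.5; Keeping only the common overlap: at least one operand is absent at this height, so nothing remains; the cube at (8, 3) (footprint 6×29.5) is included at this height; Merging all regions: only the 6×29.5 cube at (8, 3) is present, so the union is just that shape — 1 connected region. The result has 1 disconnected region.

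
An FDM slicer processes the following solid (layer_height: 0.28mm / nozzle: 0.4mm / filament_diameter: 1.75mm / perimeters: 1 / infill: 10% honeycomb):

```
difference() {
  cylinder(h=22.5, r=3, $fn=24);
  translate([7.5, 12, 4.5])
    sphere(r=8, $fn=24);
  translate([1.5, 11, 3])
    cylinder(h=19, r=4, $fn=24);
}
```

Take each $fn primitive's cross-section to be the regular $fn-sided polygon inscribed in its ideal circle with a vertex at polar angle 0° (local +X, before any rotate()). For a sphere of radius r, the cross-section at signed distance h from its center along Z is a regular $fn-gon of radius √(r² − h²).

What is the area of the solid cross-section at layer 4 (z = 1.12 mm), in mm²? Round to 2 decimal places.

At z = 1.12 mm: the cylinder: section is a regular 24-gon, circumradius r=3 (area = (24/2)·3.000²·sin(360°/24) = 27.95 mm²); the r=8 sphere at (7.5, 12) slices to a regular 24-gon of circumradius 7.251 (√(r²−h²) with h=3.38 from center) (area = (24/2)·7.251²·sin(360°/24) = 163.29 mm²); the cylinder at (1.5, 11) is absent (z outside [3, 22]); Subtracting the remaining from the first: starting from the r=3 cylinder (27.95 mm²), the r=8 sphere at (7.5, 12) misses the remaining region (no effect) — area = 27.95 mm². Overall, the cross-section is a single solid region. Net area = 27.95 mm².

27.95 mm²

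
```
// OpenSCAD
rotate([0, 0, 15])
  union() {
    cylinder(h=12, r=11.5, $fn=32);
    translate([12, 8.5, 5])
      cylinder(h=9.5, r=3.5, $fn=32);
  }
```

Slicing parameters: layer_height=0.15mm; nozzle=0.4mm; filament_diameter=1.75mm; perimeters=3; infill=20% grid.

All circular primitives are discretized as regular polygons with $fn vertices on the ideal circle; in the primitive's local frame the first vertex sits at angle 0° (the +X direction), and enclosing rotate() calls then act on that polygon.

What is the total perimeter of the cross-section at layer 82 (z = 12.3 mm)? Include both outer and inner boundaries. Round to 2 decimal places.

21.96 mm

At z = 12.3 mm: the cylinder does not reach this height (z outside [0, 12]); the r=3.5 cylinder at (12, 8.5) gives a regular 32-gon of circumradius 3.5 (constant along its height) (perimeter = 2·32·3.500·sin(180°/32) = 21.96 mm); Merging all regions: only the r=3.5 cylinder at (12, 8.5) is present, so the union is just that shape — boundary = 21.96 mm; (rotated 15° about Z; rotation is an isometry so areas/perimeters/island counts are preserved). Overall, the cross-section is a single solid region. Total boundary length (outer) = 21.96 mm.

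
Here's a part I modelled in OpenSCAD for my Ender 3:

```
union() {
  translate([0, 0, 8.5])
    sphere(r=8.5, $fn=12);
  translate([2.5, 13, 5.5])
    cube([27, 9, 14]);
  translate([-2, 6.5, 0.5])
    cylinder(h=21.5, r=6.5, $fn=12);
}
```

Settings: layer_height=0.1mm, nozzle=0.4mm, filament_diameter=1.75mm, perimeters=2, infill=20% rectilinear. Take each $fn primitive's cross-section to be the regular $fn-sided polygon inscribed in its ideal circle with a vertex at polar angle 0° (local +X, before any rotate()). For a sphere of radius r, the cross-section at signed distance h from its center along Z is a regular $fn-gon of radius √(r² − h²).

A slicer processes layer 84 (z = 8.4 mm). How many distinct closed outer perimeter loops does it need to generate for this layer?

At z = 8.4 mm: the sphere: section is a regular 12-gon, circumradius = √(r²−h²) = √(8.5²−0.1²) = 8.499; the 27×9 cube at (2.5, 13) contributes its full rectangle; the r=6.5 cylinder at (-2, 6.5) contributes a regular 12-gon of circumradius 6.5; Combining (union): the regions partially overlap (shared area 71.33 mm²), so overlapping operands fuse into one piece — 2 connected regions. The result has 2 disconnected regions.

2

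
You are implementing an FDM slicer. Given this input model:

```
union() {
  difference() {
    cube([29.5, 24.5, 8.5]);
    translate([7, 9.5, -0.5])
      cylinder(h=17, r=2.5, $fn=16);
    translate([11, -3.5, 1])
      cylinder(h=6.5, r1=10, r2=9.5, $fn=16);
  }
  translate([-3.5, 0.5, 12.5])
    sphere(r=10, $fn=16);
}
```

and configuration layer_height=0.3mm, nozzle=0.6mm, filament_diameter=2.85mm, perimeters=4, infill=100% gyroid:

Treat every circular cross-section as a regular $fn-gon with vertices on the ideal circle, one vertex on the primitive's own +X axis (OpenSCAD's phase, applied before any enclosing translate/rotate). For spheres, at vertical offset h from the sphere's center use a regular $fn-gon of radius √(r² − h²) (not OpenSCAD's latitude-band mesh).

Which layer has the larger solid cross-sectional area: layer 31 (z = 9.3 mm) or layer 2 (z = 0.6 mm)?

Layer 31 (z = 9.3): the cube does not reach this height (z outside [0, 8.5]); the r=2.5 cylinder at (7, 9.5) contributes a regular 16-gon of circumradius 2.5 (area = (16/2)·2.500²·sin(360°/16) = 19.13 mm²); the cone at (11, -3.5) is absent (z outside [1, 7.5]); Taking the first minus the rest: the first operand is absent here, so nothing remains; the sphere at (-3.5, 0.5): section is a regular 16-gon, circumradius = √(r²−h²) = √(10²−3.2²) = 9.474 (area = (16/2)·9.474²·sin(360°/16) = 274.80 mm²); Merging all regions: only the r=10 sphere at (-3.5, 0.5) is present, so the union is just that shape — area = 274.80 mm². So its area = 274.80 mm². Layer 2 (z = 0.6): the cube (footprint 29.5×24.5) is included at this height (area 722.75 mm²); the r=2.5 cylinder at (7, 9.5) gives a regular 16-gon of circumradius 2.5 (constant along its height) (area = (16/2)·2.500²·sin(360°/16) = 19.13 mm²); the cone at (11, -3.5) does not reach this height (z outside [1, 7.5]); Taking the first minus the rest: starting from the 29.5×24.5 cube (722.75 mm²), the r=2.5 cylinder at (7, 9.5) lies wholly inside it (removes its full 19.13 mm² and its 15.61 mm outline becomes a hole wall) — area = 703.62 mm²; the sphere at (-3.5, 0.5) does not reach this height (|z−center|=11.900 > r=10); Merging all regions: only that combined region is present, so the union is just that shape — area = 703.62 mm². So its area = 703.62 mm². Layer 2 is larger (703.62 vs 274.80 mm²).

layer 2 (z = 0.6 mm)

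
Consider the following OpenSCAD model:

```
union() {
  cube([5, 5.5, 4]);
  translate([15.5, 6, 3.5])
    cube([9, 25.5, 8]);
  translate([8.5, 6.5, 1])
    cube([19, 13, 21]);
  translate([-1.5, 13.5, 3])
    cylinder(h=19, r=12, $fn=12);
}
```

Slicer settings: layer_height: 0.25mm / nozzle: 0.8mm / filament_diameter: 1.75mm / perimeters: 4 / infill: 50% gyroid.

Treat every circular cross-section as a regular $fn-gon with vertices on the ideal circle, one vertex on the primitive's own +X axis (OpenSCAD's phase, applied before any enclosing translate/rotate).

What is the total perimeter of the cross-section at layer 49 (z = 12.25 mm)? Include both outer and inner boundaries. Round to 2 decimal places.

At z = 12.25 mm: the cube does not reach this height (z outside [0, 4]); the cube at (15.5, 6) is absent (z outside [3.5, 11.5]); the cube at (8.5, 6.5) (footprint 19×13) is included at this height (perimeter 64.00 mm); the r=12 cylinder at (-1.5, 13.5) gives a regular 12-gon of circumradius 12 (constant along its height) (perimeter = 2·12·12.000·sin(180°/12) = 74.54 mm); Merging all regions: the regions partially overlap (shared area 14.43 mm²), so the edge portions inside another operand are dropped and the merged outline is re-measured after clipping — boundary = 112.78 mm. Overall, the cross-section is a single solid region. Total boundary length (outer) = 112.78 mm.

112.78 mm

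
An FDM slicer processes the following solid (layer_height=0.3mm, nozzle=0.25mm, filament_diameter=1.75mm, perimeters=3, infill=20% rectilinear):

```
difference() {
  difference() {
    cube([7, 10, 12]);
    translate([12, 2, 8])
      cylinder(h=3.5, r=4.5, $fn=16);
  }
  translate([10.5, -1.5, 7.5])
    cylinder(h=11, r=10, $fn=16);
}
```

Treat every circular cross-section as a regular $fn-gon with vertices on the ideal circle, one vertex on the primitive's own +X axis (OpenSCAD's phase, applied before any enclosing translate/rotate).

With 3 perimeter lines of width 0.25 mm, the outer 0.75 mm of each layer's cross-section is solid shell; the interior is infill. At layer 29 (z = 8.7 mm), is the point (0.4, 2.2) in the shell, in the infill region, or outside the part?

At z = 8.7 mm: the cube is present — its section is the full 7×10 rectangle; the r=4.5 cylinder at (12, 2) gives a regular 16-gon of circumradius 4.5 (constant along its height); Subtracting the remaining from the first: starting from the 7×10 cube, the r=4.5 cylinder at (12, 2) misses the remaining region (no effect) — 1 connected region; the cylinder at (10.5, -1.5): section is a regular 16-gon, circumradius r=10; After the difference (first − rest): starting from that combined region, the r=10 cylinder at (10.5, -1.5) partially overlaps it — only the 33.23 mm² overlap (of its 306.15 mm²) is removed, clipping the outline — 1 connected region. Overall, the cross-section is a single solid region. The nearest boundary edge runs (0.00, 0.00)→(0.00, 10.00); distance from the point to it = 0.40 mm. The point is inside the cross-section, 0.40 mm from the nearest boundary — within the 0.75 mm shell band (3 × 0.25).

shell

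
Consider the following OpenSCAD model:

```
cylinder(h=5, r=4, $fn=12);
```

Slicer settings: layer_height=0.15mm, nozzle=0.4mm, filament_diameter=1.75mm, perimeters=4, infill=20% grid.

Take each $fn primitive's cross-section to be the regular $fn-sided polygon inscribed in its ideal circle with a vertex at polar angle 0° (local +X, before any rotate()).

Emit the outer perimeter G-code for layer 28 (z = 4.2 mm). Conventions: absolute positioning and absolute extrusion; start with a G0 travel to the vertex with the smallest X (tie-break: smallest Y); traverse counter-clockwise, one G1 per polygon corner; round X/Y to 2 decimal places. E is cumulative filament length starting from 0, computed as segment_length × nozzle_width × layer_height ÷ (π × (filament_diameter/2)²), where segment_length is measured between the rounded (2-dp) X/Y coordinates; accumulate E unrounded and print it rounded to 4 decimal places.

At z = 4.2 mm: the r=4 cylinder contributes a regular 12-gon of circumradius 4. The outline is a single polygon with 12 vertices. Extrusion per mm of travel: 0.4 × 0.15 / (π × 0.875²) = 0.024945. Accumulating E over each segment gives final E = 0.6194.

G0 X-4.00 Y0.00 Z4.20
G1 X-3.46 Y-2.00 E0.0517
G1 X-2.00 Y-3.46 E0.1032
G1 X0.00 Y-4.00 E0.1549
G1 X2.00 Y-3.46 E0.2065
G1 X3.46 Y-2.00 E0.2580
G1 X4.00 Y0.00 E0.3097
G1 X3.46 Y2.00 E0.3614
G1 X2.00 Y3.46 E0.4129
G1 X0.00 Y4.00 E0.4646
G1 X-2.00 Y3.46 E0.5163
G1 X-3.46 Y2.00 E0.5678
G1 X-4.00 Y0.00 E0.6194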